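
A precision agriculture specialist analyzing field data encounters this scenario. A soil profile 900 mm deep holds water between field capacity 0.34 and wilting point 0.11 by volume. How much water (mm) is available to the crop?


AW = (FC - WP) * D
   = (0.34 - 0.11) * 900
   = 0.23 * 900
   = 207 mm


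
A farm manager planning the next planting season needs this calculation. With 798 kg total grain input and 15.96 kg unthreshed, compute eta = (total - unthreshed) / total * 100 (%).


eta = (total - unthreshed) / total * 100
    = (798 - 15.96) / 798 * 100
    = 782.04 / 798 * 100
    = 98%


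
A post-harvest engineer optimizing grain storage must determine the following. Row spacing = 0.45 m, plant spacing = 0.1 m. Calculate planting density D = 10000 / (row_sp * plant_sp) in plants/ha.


D = 10000 / (row_sp * plant_sp)
  = 10000 / (0.45 * 0.1)
  = 10000 / 0.0450
  = 222222.22 plants/ha


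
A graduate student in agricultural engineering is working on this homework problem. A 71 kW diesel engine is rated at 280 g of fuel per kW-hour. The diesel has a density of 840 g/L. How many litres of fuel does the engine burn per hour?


FC = P * BSFC / rho_fuel
   = 71 * 280 / 840
   = 19880 / 840
   = 23.67 L/h


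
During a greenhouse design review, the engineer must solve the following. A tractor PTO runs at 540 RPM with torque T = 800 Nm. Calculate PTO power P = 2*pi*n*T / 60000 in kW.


P = 2*pi*n*T / 60000
  = 2*pi * 540 * 800 / 60000
  = 2714336.05 / 60000
  = 45.24 kW


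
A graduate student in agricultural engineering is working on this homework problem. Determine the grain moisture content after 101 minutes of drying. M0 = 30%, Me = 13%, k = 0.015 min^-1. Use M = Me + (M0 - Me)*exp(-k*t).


M = Me + (M0 - Me) * e^(-k*t)
  = 13 + (30 - 13) * e^(-0.015*101)
  = 13 + 17 * e^(-1.515)
  = 13 + 17 * 0.21981
  = 13 + 3.7367
  = 16.74%


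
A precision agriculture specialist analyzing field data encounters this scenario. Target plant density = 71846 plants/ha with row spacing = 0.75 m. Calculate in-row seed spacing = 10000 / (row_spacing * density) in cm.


spacing = 10000 / (row_sp * density)
        = 10000 / (0.75 * 71846)
        = 10000 / 53884.50
        = 0.18558 m = 18.56 cm


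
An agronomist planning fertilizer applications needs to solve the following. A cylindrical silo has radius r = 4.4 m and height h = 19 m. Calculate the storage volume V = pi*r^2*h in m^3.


V = pi * r^2 * h
  = pi * 4.4^2 * 19
  = pi * 19.36 * 19
  = 1155.60 m^3


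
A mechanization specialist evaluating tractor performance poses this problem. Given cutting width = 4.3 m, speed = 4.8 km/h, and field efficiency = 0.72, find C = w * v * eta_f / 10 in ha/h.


C = w * v * eta_f / 10
  = 4.3 * 4.8 * 0.72 / 10
  = 14.86 / 10
  = 1.49 ha/h


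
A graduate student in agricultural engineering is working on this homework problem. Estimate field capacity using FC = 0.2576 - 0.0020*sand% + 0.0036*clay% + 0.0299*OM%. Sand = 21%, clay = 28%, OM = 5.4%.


FC = 0.2576 - 0.0020*21 + 0.0036*28 + 0.0299*5.4
   = 0.2576 - 0.0420 + 0.1008 + 0.1615
   = 0.4779


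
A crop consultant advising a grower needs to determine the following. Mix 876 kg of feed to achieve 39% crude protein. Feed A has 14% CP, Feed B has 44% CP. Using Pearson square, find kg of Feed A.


parts_A = CP_b - target = 44 - 39 = 5
parts_B = target - CP_a = 39 - 14 = 25
total_parts = 5 + 25 = 30
Feed A = 876 * 5 / 30 = 146 kg
Feed B = 876 * 25 / 30 = 730 kg

146 kg


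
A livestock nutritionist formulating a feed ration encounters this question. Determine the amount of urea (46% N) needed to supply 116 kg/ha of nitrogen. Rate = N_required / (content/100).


Rate = N_required / (N_content / 100)
     = 116 / (46 / 100)
     = 116 / 0.46
     = 252.17 kg/ha


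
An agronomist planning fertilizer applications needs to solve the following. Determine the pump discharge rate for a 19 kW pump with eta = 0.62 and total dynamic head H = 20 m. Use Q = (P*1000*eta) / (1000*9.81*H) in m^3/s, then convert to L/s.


Q = (P * 1000 * eta) / (rho * g * H)
  = (19 * 1000 * 0.62) / (1000 * 9.81 * 20)
  = 11780 / 196200
  = 0.06004 m^3/s = 60.04 L/s


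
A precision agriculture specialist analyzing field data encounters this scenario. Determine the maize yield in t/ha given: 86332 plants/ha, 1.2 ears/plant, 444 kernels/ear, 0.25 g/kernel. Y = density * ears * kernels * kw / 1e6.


Y = density * ears * kernels * kw
  = 86332 * 1.2 * 444 * 0.25 g/ha
  = 11499422.40 g/ha
  = 11499.42 kg/ha = 11.50 t/ha


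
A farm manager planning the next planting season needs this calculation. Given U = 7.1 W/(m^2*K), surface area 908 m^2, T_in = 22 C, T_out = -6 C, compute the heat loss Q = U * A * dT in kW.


dT = 22 - (-6) = 28 K
Q = U * A * dT
  = 7.1 * 908 * 28
  = 180510.40 W = 180.51 kW


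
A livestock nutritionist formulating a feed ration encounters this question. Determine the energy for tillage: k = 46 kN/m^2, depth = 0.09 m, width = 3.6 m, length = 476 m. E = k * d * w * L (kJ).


E = k * d * w * L
  = 46 * 0.09 * 3.6 * 476
  = 7094.30 kJ


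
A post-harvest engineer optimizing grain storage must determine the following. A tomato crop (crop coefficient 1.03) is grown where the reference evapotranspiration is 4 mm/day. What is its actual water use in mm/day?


ETc = Kc * ET0
    = 1.03 * 4
    = 4.12 mm/day


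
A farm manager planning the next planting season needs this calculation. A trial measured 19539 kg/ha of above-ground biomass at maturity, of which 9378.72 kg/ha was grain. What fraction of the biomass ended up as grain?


HI = grain_yield / biomass
   = 9378.72 / 19539
   = 0.48


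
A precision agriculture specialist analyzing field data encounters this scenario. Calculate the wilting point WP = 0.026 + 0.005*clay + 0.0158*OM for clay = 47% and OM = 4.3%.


WP = 0.026 + 0.005*47 + 0.0158*4.3
   = 0.026 + 0.2350 + 0.0679
   = 0.3289


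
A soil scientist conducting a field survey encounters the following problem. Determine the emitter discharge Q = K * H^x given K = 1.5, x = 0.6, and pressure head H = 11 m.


Q = K * H^x
  = 1.5 * 11^0.6
  = 1.5 * 4.2154
  = 6.32 L/h


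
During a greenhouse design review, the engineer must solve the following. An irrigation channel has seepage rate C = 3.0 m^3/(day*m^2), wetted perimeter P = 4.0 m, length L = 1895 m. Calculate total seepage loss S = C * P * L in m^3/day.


S = C * P * L
  = 3.0 * 4.0 * 1895
  = 22740 m^3/day


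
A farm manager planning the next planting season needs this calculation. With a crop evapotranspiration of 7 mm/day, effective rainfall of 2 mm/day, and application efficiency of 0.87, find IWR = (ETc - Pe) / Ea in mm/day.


IWR = (ETc - Pe) / Ea
    = (7 - 2) / 0.87
    = 5 / 0.87
    = 5.75 mm/day


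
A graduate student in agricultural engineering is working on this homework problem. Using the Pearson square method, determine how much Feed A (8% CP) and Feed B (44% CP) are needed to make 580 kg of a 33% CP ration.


parts_A = CP_b - target = 44 - 33 = 11
parts_B = target - CP_a = 33 - 8 = 25
total_parts = 11 + 25 = 36
Feed A = 580 * 11 / 36 = 177.22 kg
Feed B = 580 * 25 / 36 = 402.78 kg

177.22 kg


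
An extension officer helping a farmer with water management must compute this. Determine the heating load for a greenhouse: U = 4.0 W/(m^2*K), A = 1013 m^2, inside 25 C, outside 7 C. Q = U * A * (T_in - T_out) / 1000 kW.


dT = 25 - (7) = 18 K
Q = U * A * dT
  = 4.0 * 1013 * 18
  = 72936 W = 72.94 kW


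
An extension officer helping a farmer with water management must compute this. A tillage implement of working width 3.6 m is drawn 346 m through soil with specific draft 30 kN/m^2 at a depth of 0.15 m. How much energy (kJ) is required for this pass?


E = k * d * w * L
  = 30 * 0.15 * 3.6 * 346
  = 5605.20 kJ


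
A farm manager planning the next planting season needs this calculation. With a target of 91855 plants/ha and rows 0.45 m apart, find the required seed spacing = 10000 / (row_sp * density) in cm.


spacing = 10000 / (row_sp * density)
        = 10000 / (0.45 * 91855)
        = 10000 / 41334.75
        = 0.24193 m = 24.19 cm


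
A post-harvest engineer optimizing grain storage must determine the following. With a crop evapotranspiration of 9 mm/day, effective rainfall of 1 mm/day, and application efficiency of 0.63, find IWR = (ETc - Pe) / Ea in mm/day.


IWR = (ETc - Pe) / Ea
    = (9 - 1) / 0.63
    = 8 / 0.63
    = 12.70 mm/day


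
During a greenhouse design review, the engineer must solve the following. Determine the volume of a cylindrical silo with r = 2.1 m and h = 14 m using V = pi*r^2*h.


V = pi * r^2 * h
  = pi * 2.1^2 * 14
  = pi * 4.41 * 14
  = 193.96 m^3


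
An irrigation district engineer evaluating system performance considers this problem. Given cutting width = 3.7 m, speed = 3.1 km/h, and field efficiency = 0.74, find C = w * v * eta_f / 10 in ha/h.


C = w * v * eta_f / 10
  = 3.7 * 3.1 * 0.74 / 10
  = 8.49 / 10
  = 0.85 ha/h


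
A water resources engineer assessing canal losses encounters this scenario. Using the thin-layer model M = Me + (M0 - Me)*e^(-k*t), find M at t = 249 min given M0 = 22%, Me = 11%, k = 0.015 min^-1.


M = Me + (M0 - Me) * e^(-k*t)
  = 11 + (22 - 11) * e^(-0.015*249)
  = 11 + 11 * e^(-3.735)
  = 11 + 11 * 0.02387
  = 11 + 0.2626
  = 11.26%


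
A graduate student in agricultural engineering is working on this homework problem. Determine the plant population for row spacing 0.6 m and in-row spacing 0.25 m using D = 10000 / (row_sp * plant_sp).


D = 10000 / (row_sp * plant_sp)
  = 10000 / (0.6 * 0.25)
  = 10000 / 0.1500
  = 66666.67 plants/ha


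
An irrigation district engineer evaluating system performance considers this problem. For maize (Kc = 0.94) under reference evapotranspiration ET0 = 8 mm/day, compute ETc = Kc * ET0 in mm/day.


ETc = Kc * ET0
    = 0.94 * 8
    = 7.52 mm/day


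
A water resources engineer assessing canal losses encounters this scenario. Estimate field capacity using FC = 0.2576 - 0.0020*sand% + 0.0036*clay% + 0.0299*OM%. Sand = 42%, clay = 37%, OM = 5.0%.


FC = 0.2576 - 0.0020*42 + 0.0036*37 + 0.0299*5.0
   = 0.2576 - 0.0840 + 0.1332 + 0.1495
   = 0.4563


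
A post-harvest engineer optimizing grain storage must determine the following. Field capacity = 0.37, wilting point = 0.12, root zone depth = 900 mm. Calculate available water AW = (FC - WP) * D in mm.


AW = (FC - WP) * D
   = (0.37 - 0.12) * 900
   = 0.25 * 900
   = 225 mm


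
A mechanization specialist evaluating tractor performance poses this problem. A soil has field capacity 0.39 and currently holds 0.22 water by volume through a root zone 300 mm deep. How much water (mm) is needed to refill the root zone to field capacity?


SMD = (FC - theta) * D
    = (0.39 - 0.22) * 300
    = 0.170 * 300
    = 51 mm


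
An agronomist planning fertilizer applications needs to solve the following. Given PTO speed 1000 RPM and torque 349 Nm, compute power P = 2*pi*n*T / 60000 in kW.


P = 2*pi*n*T / 60000
  = 2*pi * 1000 * 349 / 60000
  = 2192831.67 / 60000
  = 36.55 kW


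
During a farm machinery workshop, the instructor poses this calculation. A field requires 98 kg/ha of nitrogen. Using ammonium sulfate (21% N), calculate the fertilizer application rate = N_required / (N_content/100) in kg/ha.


Rate = N_required / (N_content / 100)
     = 98 / (21 / 100)
     = 98 / 0.21
     = 466.67 kg/ha


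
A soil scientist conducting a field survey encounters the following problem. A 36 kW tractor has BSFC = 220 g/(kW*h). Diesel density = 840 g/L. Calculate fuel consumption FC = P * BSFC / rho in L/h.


FC = P * BSFC / rho_fuel
   = 36 * 220 / 840
   = 7920 / 840
   = 9.43 L/h


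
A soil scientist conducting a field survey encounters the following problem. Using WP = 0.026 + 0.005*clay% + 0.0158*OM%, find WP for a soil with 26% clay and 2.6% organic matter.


WP = 0.026 + 0.005*26 + 0.0158*2.6
   = 0.026 + 0.1300 + 0.0411
   = 0.1971


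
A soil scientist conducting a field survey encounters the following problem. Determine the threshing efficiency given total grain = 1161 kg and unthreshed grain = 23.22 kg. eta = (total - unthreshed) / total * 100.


eta = (total - unthreshed) / total * 100
    = (1161 - 23.22) / 1161 * 100
    = 1137.78 / 1161 * 100
    = 98%


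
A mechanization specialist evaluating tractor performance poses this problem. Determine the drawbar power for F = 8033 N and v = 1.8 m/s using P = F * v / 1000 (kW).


P = F * v / 1000
  = 8033 * 1.8 / 1000
  = 14459.40 / 1000
  = 14.46 kW


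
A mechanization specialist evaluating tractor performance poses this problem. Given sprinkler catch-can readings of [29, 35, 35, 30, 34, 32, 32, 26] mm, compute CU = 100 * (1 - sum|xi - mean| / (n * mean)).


xbar = 253 / 8 = 31.625
sum|xi - xbar| = 19.750
CU = 100 * (1 - 19.750 / (8 * 31.625))
   = 100 * (1 - 0.0781)
   = 92.19%


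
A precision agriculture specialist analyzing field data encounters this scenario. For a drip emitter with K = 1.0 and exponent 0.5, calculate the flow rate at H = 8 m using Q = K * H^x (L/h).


Q = K * H^x
  = 1.0 * 8^0.5
  = 1.0 * 2.8284
  = 2.83 L/h


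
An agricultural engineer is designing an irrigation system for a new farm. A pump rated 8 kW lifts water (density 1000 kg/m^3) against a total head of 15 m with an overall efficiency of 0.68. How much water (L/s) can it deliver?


Q = (P * 1000 * eta) / (rho * g * H)
  = (8 * 1000 * 0.68) / (1000 * 9.81 * 15)
  = 5440 / 147150
  = 0.03697 m^3/s = 36.97 L/s


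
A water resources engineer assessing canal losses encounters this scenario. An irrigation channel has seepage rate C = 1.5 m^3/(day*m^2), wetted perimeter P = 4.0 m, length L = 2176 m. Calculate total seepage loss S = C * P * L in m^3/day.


S = C * P * L
  = 1.5 * 4.0 * 2176
  = 13056 m^3/day


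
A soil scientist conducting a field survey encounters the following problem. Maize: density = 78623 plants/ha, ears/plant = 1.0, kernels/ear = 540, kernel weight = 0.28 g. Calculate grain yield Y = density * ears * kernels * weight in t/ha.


Y = density * ears * kernels * kw
  = 78623 * 1.0 * 540 * 0.28 g/ha
  = 11887797.60 g/ha
  = 11887.80 kg/ha = 11.89 t/ha


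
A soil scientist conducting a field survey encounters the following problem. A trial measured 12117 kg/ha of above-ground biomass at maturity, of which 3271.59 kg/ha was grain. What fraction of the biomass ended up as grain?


HI = grain_yield / biomass
   = 3271.59 / 12117
   = 0.27


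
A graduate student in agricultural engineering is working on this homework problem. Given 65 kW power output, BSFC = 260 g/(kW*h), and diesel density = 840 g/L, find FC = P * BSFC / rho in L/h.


FC = P * BSFC / rho_fuel
   = 65 * 260 / 840
   = 16900 / 840
   = 20.12 L/h


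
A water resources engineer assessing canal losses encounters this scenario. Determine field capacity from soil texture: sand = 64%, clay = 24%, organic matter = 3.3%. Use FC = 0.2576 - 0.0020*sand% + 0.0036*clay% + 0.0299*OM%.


FC = 0.2576 - 0.0020*64 + 0.0036*24 + 0.0299*3.3
   = 0.2576 - 0.1280 + 0.0864 + 0.0987
   = 0.3147


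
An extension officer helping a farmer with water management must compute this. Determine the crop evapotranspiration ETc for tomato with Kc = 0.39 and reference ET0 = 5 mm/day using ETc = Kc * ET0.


ETc = Kc * ET0
    = 0.39 * 5
    = 1.95 mm/day


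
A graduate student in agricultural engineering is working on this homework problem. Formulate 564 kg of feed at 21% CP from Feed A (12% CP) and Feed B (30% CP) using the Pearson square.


parts_A = CP_b - target = 30 - 21 = 9
parts_B = target - CP_a = 21 - 12 = 9
total_parts = 9 + 9 = 18
Feed A = 564 * 9 / 18 = 282 kg
Feed B = 564 * 9 / 18 = 282 kg


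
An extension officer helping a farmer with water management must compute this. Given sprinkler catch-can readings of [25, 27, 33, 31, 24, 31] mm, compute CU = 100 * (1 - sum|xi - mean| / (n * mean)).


xbar = 171 / 6 = 28.500
sum|xi - xbar| = 19
CU = 100 * (1 - 19 / (6 * 28.500))
   = 100 * (1 - 0.1111)
   = 88.89%


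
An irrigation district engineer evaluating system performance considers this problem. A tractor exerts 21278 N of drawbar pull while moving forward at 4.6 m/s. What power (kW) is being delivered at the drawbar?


P = F * v / 1000
  = 21278 * 4.6 / 1000
  = 97878.80 / 1000
  = 97.88 kW


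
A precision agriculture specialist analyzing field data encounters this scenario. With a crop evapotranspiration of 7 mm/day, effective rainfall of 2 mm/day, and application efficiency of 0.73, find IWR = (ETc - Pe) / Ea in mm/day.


IWR = (ETc - Pe) / Ea
    = (7 - 2) / 0.73
    = 5 / 0.73
    = 6.85 mm/day


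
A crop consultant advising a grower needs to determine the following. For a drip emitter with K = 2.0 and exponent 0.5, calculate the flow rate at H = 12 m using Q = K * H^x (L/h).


Q = K * H^x
  = 2.0 * 12^0.5
  = 2.0 * 3.4641
  = 6.93 L/h


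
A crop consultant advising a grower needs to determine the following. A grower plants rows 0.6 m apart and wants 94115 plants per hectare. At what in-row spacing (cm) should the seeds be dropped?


spacing = 10000 / (row_sp * density)
        = 10000 / (0.6 * 94115)
        = 10000 / 56469
        = 0.17709 m = 17.71 cm


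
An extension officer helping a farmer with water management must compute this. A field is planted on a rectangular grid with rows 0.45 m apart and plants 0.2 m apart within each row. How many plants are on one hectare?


D = 10000 / (row_sp * plant_sp)
  = 10000 / (0.45 * 0.2)
  = 10000 / 0.0900
  = 111111.11 plants/ha


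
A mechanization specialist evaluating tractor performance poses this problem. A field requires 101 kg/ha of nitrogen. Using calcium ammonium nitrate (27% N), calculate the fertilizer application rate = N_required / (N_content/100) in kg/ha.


Rate = N_required / (N_content / 100)
     = 101 / (27 / 100)
     = 101 / 0.27
     = 374.07 kg/ha


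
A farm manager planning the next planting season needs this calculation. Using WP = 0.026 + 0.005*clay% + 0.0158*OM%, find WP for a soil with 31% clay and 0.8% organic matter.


WP = 0.026 + 0.005*31 + 0.0158*0.8
   = 0.026 + 0.1550 + 0.0126
   = 0.1936


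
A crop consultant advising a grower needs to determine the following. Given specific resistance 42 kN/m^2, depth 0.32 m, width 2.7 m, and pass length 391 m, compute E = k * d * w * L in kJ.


E = k * d * w * L
  = 42 * 0.32 * 2.7 * 391
  = 14188.61 kJ


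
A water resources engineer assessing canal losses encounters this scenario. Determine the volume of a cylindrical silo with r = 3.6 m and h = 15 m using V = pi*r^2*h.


V = pi * r^2 * h
  = pi * 3.6^2 * 15
  = pi * 12.96 * 15
  = 610.73 m^3


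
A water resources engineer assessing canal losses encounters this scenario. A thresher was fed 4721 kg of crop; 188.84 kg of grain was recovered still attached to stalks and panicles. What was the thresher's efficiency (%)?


eta = (total - unthreshed) / total * 100
    = (4721 - 188.84) / 4721 * 100
    = 4532.16 / 4721 * 100
    = 96%


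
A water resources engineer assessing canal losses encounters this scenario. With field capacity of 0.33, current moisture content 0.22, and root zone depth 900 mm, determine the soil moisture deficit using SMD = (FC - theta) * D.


SMD = (FC - theta) * D
    = (0.33 - 0.22) * 900
    = 0.110 * 900
    = 99 mm


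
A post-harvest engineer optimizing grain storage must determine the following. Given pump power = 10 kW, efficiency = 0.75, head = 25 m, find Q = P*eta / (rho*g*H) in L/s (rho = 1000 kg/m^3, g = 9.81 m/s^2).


Q = (P * 1000 * eta) / (rho * g * H)
  = (10 * 1000 * 0.75) / (1000 * 9.81 * 25)
  = 7500 / 245250
  = 0.03058 m^3/s = 30.58 L/s


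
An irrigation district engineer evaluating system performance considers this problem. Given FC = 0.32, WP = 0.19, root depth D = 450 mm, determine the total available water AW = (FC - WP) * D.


AW = (FC - WP) * D
   = (0.32 - 0.19) * 450
   = 0.13 * 450
   = 58.50 mm


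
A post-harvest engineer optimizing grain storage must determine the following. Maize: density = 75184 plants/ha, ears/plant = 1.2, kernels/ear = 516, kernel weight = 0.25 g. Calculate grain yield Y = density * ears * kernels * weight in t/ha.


Y = density * ears * kernels * kw
  = 75184 * 1.2 * 516 * 0.25 g/ha
  = 11638483.20 g/ha
  = 11638.48 kg/ha = 11.64 t/ha


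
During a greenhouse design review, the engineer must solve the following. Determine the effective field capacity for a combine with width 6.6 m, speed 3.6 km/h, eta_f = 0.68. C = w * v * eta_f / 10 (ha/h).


C = w * v * eta_f / 10
  = 6.6 * 3.6 * 0.68 / 10
  = 16.16 / 10
  = 1.62 ha/h


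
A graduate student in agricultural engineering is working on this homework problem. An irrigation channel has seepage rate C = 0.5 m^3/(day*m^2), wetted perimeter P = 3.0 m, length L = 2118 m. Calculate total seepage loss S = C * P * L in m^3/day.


S = C * P * L
  = 0.5 * 3.0 * 2118
  = 3177 m^3/day


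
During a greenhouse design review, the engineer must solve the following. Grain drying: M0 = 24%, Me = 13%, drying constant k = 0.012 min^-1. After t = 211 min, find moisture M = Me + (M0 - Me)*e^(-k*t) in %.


M = Me + (M0 - Me) * e^(-k*t)
  = 13 + (24 - 13) * e^(-0.012*211)
  = 13 + 11 * e^(-2.532)
  = 13 + 11 * 0.07950
  = 13 + 0.8745
  = 13.87%


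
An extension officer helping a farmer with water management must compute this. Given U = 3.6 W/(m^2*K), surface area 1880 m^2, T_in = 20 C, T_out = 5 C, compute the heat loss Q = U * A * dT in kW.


dT = 20 - (5) = 15 K
Q = U * A * dT
  = 3.6 * 1880 * 15
  = 101520 W = 101.52 kW


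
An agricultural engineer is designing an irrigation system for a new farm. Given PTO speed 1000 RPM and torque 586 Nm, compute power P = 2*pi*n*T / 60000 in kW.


P = 2*pi*n*T / 60000
  = 2*pi * 1000 * 586 / 60000
  = 3681946.59 / 60000
  = 61.37 kW


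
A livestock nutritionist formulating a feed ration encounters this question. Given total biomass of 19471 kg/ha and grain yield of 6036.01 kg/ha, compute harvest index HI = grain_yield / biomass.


HI = grain_yield / biomass
   = 6036.01 / 19471
   = 0.31


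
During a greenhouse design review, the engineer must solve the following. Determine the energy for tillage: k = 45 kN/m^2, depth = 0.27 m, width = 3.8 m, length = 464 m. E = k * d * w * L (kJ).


E = k * d * w * L
  = 45 * 0.27 * 3.8 * 464
  = 21422.88 kJ


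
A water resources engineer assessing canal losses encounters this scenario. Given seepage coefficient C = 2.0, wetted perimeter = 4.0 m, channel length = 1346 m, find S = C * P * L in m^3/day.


S = C * P * L
  = 2.0 * 4.0 * 1346
  = 10768 m^3/day


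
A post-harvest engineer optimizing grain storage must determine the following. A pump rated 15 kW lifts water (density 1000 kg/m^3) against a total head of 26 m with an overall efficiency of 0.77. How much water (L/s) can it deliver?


Q = (P * 1000 * eta) / (rho * g * H)
  = (15 * 1000 * 0.77) / (1000 * 9.81 * 26)
  = 11550 / 255060
  = 0.04528 m^3/s = 45.28 L/s


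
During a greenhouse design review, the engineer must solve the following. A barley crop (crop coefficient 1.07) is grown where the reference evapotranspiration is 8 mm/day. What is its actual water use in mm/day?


ETc = Kc * ET0
    = 1.07 * 8
    = 8.56 mm/day


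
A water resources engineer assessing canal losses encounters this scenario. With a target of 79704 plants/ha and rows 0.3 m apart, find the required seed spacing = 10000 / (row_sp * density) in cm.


spacing = 10000 / (row_sp * density)
        = 10000 / (0.3 * 79704)
        = 10000 / 23911.20
        = 0.41821 m = 41.82 cm


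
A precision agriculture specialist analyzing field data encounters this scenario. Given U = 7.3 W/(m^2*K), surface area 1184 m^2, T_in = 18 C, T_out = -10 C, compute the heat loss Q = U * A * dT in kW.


dT = 18 - (-10) = 28 K
Q = U * A * dT
  = 7.3 * 1184 * 28
  = 242009.60 W = 242.01 kW


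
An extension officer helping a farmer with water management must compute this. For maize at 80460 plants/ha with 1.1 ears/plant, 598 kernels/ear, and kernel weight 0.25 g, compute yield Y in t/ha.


Y = density * ears * kernels * kw
  = 80460 * 1.1 * 598 * 0.25 g/ha
  = 13231647 g/ha
  = 13231.65 kg/ha = 13.23 t/ha


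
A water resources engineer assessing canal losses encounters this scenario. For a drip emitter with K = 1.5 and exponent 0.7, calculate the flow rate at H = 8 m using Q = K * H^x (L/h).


Q = K * H^x
  = 1.5 * 8^0.7
  = 1.5 * 4.2871
  = 6.43 L/h


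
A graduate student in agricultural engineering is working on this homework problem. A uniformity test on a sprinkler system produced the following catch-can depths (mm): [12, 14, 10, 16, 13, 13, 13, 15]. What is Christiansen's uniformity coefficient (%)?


xbar = 106 / 8 = 13.250
sum|xi - xbar| = 10.500
CU = 100 * (1 - 10.500 / (8 * 13.250))
   = 100 * (1 - 0.0991)
   = 90.09%


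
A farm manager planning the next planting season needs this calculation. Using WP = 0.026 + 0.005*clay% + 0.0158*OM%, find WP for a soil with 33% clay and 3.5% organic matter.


WP = 0.026 + 0.005*33 + 0.0158*3.5
   = 0.026 + 0.1650 + 0.0553
   = 0.2463


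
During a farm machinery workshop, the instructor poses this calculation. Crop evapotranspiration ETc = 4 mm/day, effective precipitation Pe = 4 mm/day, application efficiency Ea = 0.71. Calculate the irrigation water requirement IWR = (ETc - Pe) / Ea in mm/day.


IWR = (ETc - Pe) / Ea
    = (4 - 4) / 0.71
    = 0 / 0.71
    = 0 mm/day


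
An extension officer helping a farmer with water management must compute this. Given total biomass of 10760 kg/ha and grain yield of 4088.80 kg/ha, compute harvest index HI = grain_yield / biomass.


HI = grain_yield / biomass
   = 4088.80 / 10760
   = 0.38


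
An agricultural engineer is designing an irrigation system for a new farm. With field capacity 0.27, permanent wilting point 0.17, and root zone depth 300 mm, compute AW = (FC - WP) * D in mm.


AW = (FC - WP) * D
   = (0.27 - 0.17) * 300
   = 0.10 * 300
   = 30 mm


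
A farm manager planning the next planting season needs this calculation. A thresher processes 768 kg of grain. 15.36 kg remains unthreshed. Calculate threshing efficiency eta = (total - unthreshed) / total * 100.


eta = (total - unthreshed) / total * 100
    = (768 - 15.36) / 768 * 100
    = 752.64 / 768 * 100
    = 98%


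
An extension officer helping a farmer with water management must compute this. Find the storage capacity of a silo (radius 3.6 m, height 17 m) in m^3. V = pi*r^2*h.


V = pi * r^2 * h
  = pi * 3.6^2 * 17
  = pi * 12.96 * 17
  = 692.16 m^3


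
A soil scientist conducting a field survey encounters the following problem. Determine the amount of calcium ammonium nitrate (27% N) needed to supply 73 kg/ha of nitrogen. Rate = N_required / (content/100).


Rate = N_required / (N_content / 100)
     = 73 / (27 / 100)
     = 73 / 0.27
     = 270.37 kg/ha


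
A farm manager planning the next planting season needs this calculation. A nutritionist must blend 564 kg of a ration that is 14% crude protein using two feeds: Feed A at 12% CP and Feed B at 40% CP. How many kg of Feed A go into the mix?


parts_A = CP_b - target = 40 - 14 = 26
parts_B = target - CP_a = 14 - 12 = 2
total_parts = 26 + 2 = 28
Feed A = 564 * 26 / 28 = 523.71 kg
Feed B = 564 * 2 / 28 = 40.29 kg

523.71 kg


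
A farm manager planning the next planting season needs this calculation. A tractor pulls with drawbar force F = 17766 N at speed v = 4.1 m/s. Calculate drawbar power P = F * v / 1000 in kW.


P = F * v / 1000
  = 17766 * 4.1 / 1000
  = 72840.60 / 1000
  = 72.84 kW


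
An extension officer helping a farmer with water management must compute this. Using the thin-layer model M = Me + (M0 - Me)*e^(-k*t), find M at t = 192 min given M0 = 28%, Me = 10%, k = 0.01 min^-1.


M = Me + (M0 - Me) * e^(-k*t)
  = 10 + (28 - 10) * e^(-0.01*192)
  = 10 + 18 * e^(-1.920)
  = 10 + 18 * 0.14661
  = 10 + 2.6389
  = 12.64%


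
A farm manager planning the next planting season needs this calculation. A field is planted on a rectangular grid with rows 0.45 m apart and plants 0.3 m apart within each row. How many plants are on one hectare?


D = 10000 / (row_sp * plant_sp)
  = 10000 / (0.45 * 0.3)
  = 10000 / 0.1350
  = 74074.07 plants/ha


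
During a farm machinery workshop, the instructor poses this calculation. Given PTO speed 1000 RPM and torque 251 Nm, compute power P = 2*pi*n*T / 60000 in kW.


P = 2*pi*n*T / 60000
  = 2*pi * 1000 * 251 / 60000
  = 1577079.51 / 60000
  = 26.28 kW


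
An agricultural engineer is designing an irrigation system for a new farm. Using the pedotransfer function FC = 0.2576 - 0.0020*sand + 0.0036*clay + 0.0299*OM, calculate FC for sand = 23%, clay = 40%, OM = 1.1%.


FC = 0.2576 - 0.0020*23 + 0.0036*40 + 0.0299*1.1
   = 0.2576 - 0.0460 + 0.1440 + 0.0329
   = 0.3885


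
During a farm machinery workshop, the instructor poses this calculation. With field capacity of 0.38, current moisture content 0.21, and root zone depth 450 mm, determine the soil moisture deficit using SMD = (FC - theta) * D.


SMD = (FC - theta) * D
    = (0.38 - 0.21) * 450
    = 0.170 * 450
    = 76.50 mm


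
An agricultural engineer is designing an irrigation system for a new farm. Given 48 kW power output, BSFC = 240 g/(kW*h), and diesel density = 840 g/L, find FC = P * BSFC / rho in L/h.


FC = P * BSFC / rho_fuel
   = 48 * 240 / 840
   = 11520 / 840
   = 13.71 L/h


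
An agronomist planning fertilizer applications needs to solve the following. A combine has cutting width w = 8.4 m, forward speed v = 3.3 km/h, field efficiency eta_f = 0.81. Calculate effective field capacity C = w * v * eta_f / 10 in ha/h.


C = w * v * eta_f / 10
  = 8.4 * 3.3 * 0.81 / 10
  = 22.45 / 10
  = 2.25 ha/h


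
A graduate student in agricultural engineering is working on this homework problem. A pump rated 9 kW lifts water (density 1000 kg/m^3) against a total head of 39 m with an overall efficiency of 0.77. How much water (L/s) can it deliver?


Q = (P * 1000 * eta) / (rho * g * H)
  = (9 * 1000 * 0.77) / (1000 * 9.81 * 39)
  = 6930 / 382590
  = 0.01811 m^3/s = 18.11 L/s


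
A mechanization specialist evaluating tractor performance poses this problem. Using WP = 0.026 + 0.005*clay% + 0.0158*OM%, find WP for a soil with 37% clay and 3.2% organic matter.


WP = 0.026 + 0.005*37 + 0.0158*3.2
   = 0.026 + 0.1850 + 0.0506
   = 0.2616


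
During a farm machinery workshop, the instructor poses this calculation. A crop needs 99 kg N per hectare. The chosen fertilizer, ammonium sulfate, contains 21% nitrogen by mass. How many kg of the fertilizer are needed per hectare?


Rate = N_required / (N_content / 100)
     = 99 / (21 / 100)
     = 99 / 0.21
     = 471.43 kg/ha


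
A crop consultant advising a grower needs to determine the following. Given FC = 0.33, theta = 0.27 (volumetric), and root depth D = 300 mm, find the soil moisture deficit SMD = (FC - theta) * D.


SMD = (FC - theta) * D
    = (0.33 - 0.27) * 300
    = 0.060 * 300
    = 18 mm


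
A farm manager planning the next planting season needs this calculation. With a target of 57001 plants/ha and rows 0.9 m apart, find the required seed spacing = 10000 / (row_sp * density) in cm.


spacing = 10000 / (row_sp * density)
        = 10000 / (0.9 * 57001)
        = 10000 / 51300.90
        = 0.19493 m = 19.49 cm


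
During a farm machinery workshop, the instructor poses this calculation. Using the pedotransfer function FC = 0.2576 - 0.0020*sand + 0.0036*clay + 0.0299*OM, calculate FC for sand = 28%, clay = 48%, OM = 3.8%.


FC = 0.2576 - 0.0020*28 + 0.0036*48 + 0.0299*3.8
   = 0.2576 - 0.0560 + 0.1728 + 0.1136
   = 0.4880


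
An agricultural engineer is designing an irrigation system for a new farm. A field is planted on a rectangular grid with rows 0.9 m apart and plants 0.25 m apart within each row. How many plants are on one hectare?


D = 10000 / (row_sp * plant_sp)
  = 10000 / (0.9 * 0.25)
  = 10000 / 0.2250
  = 44444.44 plants/ha


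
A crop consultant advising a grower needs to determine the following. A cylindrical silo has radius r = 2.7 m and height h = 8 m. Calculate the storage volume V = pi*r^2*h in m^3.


V = pi * r^2 * h
  = pi * 2.7^2 * 8
  = pi * 7.29 * 8
  = 183.22 m^3


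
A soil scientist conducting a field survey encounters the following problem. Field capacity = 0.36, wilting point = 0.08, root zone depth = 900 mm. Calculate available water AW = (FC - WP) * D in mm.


AW = (FC - WP) * D
   = (0.36 - 0.08) * 900
   = 0.28 * 900
   = 252 mm


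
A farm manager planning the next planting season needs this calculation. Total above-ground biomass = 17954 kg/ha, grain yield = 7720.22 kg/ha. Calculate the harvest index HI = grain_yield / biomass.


HI = grain_yield / biomass
   = 7720.22 / 17954
   = 0.43


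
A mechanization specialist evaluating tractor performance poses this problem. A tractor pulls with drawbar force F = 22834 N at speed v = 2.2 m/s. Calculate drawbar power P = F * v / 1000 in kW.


P = F * v / 1000
  = 22834 * 2.2 / 1000
  = 50234.80 / 1000
  = 50.23 kW


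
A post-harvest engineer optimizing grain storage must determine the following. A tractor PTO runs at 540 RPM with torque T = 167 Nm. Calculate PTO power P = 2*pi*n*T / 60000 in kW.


P = 2*pi*n*T / 60000
  = 2*pi * 540 * 167 / 60000
  = 566617.65 / 60000
  = 9.44 kW


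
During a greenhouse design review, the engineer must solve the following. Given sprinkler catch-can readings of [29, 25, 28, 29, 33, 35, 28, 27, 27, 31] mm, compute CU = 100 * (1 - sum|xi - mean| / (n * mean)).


xbar = 292 / 10 = 29.200
sum|xi - xbar| = 22.800
CU = 100 * (1 - 22.800 / (10 * 29.200))
   = 100 * (1 - 0.0781)
   = 92.19%


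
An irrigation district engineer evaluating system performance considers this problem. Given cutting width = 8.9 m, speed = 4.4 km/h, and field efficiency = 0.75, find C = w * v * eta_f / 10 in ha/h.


C = w * v * eta_f / 10
  = 8.9 * 4.4 * 0.75 / 10
  = 29.37 / 10
  = 2.94 ha/h


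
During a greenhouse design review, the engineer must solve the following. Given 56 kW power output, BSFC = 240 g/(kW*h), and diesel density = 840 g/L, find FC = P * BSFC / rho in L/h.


FC = P * BSFC / rho_fuel
   = 56 * 240 / 840
   = 13440 / 840
   = 16 L/h


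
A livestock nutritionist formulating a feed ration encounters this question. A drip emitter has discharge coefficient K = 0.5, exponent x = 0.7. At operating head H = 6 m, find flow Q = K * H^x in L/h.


Q = K * H^x
  = 0.5 * 6^0.7
  = 0.5 * 3.5051
  = 1.75 L/h


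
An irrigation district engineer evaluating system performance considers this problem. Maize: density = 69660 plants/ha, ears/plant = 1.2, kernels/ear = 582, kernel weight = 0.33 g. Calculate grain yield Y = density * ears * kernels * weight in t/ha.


Y = density * ears * kernels * kw
  = 69660 * 1.2 * 582 * 0.33 g/ha
  = 16054679.52 g/ha
  = 16054.68 kg/ha = 16.05 t/ha


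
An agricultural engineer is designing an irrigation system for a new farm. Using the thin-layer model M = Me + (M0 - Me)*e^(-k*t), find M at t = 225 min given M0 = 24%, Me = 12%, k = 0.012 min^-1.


M = Me + (M0 - Me) * e^(-k*t)
  = 12 + (24 - 12) * e^(-0.012*225)
  = 12 + 12 * e^(-2.700)
  = 12 + 12 * 0.06721
  = 12 + 0.8065
  = 12.81%


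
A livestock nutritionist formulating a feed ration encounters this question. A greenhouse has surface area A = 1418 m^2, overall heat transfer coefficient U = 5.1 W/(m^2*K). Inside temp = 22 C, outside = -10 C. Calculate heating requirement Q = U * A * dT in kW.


dT = 22 - (-10) = 32 K
Q = U * A * dT
  = 5.1 * 1418 * 32
  = 231417.60 W = 231.42 kW


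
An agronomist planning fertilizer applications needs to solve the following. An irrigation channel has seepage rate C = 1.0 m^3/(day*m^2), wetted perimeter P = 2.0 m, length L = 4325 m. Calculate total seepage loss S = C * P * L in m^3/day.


S = C * P * L
  = 1.0 * 2.0 * 4325
  = 8650 m^3/day


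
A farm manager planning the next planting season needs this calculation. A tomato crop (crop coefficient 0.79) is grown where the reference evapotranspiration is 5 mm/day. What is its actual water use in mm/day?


ETc = Kc * ET0
    = 0.79 * 5
    = 3.95 mm/day


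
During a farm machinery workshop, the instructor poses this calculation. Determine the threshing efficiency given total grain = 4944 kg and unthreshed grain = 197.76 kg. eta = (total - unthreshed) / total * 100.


eta = (total - unthreshed) / total * 100
    = (4944 - 197.76) / 4944 * 100
    = 4746.24 / 4944 * 100
    = 96%


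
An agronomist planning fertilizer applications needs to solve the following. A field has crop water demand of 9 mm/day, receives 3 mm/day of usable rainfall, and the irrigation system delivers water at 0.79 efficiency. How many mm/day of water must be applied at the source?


IWR = (ETc - Pe) / Ea
    = (9 - 3) / 0.79
    = 6 / 0.79
    = 7.59 mm/day


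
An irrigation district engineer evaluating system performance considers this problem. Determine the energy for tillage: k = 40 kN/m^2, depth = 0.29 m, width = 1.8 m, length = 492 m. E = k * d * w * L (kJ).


E = k * d * w * L
  = 40 * 0.29 * 1.8 * 492
  = 10272.96 kJ


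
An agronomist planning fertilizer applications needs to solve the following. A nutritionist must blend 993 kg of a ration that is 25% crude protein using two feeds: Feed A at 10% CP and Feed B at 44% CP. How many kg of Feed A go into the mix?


parts_A = CP_b - target = 44 - 25 = 19
parts_B = target - CP_a = 25 - 10 = 15
total_parts = 19 + 15 = 34
Feed A = 993 * 19 / 34 = 554.91 kg
Feed B = 993 * 15 / 34 = 438.09 kg

554.91 kg


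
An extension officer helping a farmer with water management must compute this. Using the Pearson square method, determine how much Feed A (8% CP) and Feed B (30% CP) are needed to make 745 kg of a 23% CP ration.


parts_A = CP_b - target = 30 - 23 = 7
parts_B = target - CP_a = 23 - 8 = 15
total_parts = 7 + 15 = 22
Feed A = 745 * 7 / 22 = 237.05 kg
Feed B = 745 * 15 / 22 = 507.95 kg

237.05 kg


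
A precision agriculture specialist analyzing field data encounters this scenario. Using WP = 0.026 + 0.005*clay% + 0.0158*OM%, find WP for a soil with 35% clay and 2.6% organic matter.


WP = 0.026 + 0.005*35 + 0.0158*2.6
   = 0.026 + 0.1750 + 0.0411
   = 0.2421


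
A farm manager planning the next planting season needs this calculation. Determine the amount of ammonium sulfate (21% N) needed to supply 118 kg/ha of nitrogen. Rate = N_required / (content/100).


Rate = N_required / (N_content / 100)
     = 118 / (21 / 100)
     = 118 / 0.21
     = 561.90 kg/ha


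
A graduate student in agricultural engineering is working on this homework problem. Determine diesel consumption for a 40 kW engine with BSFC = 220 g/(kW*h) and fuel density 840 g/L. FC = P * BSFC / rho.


FC = P * BSFC / rho_fuel
   = 40 * 220 / 840
   = 8800 / 840
   = 10.48 L/h


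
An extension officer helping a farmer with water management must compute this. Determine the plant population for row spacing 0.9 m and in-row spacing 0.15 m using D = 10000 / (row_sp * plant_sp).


D = 10000 / (row_sp * plant_sp)
  = 10000 / (0.9 * 0.15)
  = 10000 / 0.1350
  = 74074.07 plants/ha


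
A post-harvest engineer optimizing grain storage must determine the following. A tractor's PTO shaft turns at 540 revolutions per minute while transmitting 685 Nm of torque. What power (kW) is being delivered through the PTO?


P = 2*pi*n*T / 60000
  = 2*pi * 540 * 685 / 60000
  = 2324150.25 / 60000
  = 38.74 kW


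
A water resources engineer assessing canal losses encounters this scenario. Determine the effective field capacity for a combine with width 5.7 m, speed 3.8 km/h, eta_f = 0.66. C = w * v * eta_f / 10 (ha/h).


C = w * v * eta_f / 10
  = 5.7 * 3.8 * 0.66 / 10
  = 14.30 / 10
  = 1.43 ha/h
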